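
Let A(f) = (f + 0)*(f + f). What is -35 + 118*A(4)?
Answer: 3741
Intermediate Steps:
A(f) = 2*f² (A(f) = f*(2*f) = 2*f²)
-35 + 118*A(4) = -35 + 118*(2*4²) = -35 + 118*(2*16) = -35 + 118*32 = -35 + 3776 = 3741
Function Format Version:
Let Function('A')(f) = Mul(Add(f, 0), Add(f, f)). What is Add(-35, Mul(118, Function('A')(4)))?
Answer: 3741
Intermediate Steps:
Function('A')(f) = Mul(2, Pow(f, 2)) (Function('A')(f) = Mul(f, Mul(2, f)) = Mul(2, Pow(f, 2)))
Add(-35, Mul(118, Function('A')(4))) = Add(-35, Mul(118, Mul(2, Pow(4, 2)))) = Add(-35, Mul(118, Mul(2, 16))) = Add(-35, Mul(118, 32)) = Add(-35, 3776) = 3741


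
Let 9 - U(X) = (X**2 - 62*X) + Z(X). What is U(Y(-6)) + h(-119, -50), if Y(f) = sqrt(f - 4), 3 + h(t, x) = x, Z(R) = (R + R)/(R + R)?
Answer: -35 + 62*I*sqrt(10) ≈ -35.0 + 196.06*I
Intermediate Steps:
Z(R) = 1 (Z(R) = (2*R)/((2*R)) = (2*R)*(1/(2*R)) = 1)
h(t, x) = -3 + x
Y(f) = sqrt(-4 + f)
U(X) = 8 - X**2 + 62*X (U(X) = 9 - ((X**2 - 62*X) + 1) = 9 - (1 + X**2 - 62*X) = 9 + (-1 - X**2 + 62*X) = 8 - X**2 + 62*X)
U(Y(-6)) + h(-119, -50) = (8 - (sqrt(-4 - 6))**2 + 62*sqrt(-4 - 6)) + (-3 - 50) = (8 - (sqrt(-10))**2 + 62*sqrt(-10)) - 53 = (8 - (I*sqrt(10))**2 + 62*(I*sqrt(10))) - 53 = (8 - 1*(-10) + 62*I*sqrt(10)) - 53 = (8 + 10 + 62*I*sqrt(10)) - 53 = (18 + 62*I*sqrt(10)) - 53 = -35 + 62*I*sqrt(10)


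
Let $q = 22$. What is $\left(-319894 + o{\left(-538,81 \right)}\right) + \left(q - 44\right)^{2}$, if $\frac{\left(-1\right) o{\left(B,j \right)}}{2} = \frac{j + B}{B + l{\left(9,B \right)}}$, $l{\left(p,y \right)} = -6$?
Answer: $- \frac{86879977}{272} \approx -3.1941 \cdot 10^{5}$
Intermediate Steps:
$o{\left(B,j \right)} = - \frac{2 \left(B + j\right)}{-6 + B}$ ($o{\left(B,j \right)} = - 2 \frac{j + B}{B - 6} = - 2 \frac{B + j}{-6 + B} = - \frac{2 \left(B + j\right)}{-6 + B}$)
$\left(-319894 + o{\left(-538,81 \right)}\right) + \left(q - 44\right)^{2} = \left(-319894 + \frac{2 \left(\left(-1\right) \left(-538\right) - 81\right)}{-6 - 538}\right) + \left(22 - 44\right)^{2} = \left(-319894 + \frac{2 \left(538 - 81\right)}{-544}\right) + \left(22 - 44\right)^{2} = \left(-319894 + 2 \left(- \frac{1}{544}\right) 457\right) + \left(-22\right)^{2} = \left(-319894 - \frac{457}{272}\right) + 484 = - \frac{87011625}{272} + 484 = - \frac{86879977}{272}$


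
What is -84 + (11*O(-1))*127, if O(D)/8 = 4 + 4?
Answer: 89324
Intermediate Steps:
O(D) = 64 (O(D) = 8*(4 + 4) = 8*8 = 64)
-84 + (11*O(-1))*127 = -84 + (11*64)*127 = -84 + 704*127 = -84 + 89408 = 89324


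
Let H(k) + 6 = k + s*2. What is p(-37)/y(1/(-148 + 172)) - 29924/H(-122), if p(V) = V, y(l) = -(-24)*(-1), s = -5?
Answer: 120547/552 ≈ 218.38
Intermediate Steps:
y(l) = -24 (y(l) = -3*8 = -24)
H(k) = -16 + k (H(k) = -6 + (k - 5*2) = -6 + (k - 10) = -6 + (-10 + k) = -16 + k)
p(-37)/y(1/(-148 + 172)) - 29924/H(-122) = -37/(-24) - 29924/(-16 - 122) = -37*(-1/24) - 29924/(-138) = 37/24 - 29924*(-1/138) = 37/24 + 14962/69 = 120547/552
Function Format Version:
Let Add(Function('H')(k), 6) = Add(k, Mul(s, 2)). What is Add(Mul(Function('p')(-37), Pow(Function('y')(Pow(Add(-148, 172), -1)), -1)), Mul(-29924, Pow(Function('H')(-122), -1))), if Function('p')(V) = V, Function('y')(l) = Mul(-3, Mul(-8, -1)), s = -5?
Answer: Rational(120547, 552) ≈ 218.38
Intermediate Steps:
Function('y')(l) = -24 (Function('y')(l) = Mul(-3, 8) = -24)
Function('H')(k) = Add(-16, k) (Function('H')(k) = Add(-6, Add(k, Mul(-5, 2))) = Add(-6, Add(k, -10)) = Add(-6, Add(-10, k)) = Add(-16, k))
Add(Mul(Function('p')(-37), Pow(Function('y')(Pow(Add(-148, 172), -1)), -1)), Mul(-29924, Pow(Function('H')(-122), -1))) = Add(Mul(-37, Pow(-24, -1)), Mul(-29924, Pow(Add(-16, -122), -1))) = Add(Mul(-37, Rational(-1, 24)), Mul(-29924, Pow(-138, -1))) = Add(Rational(37, 24), Mul(-29924, Rational(-1, 138))) = Add(Rational(37, 24), Rational(14962, 69)) = Rational(120547, 552)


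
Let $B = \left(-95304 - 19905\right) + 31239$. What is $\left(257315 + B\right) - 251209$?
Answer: $-77864$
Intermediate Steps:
$B = -83970$ ($B = -115209 + 31239 = -83970$)
$\left(257315 + B\right) - 251209 = \left(257315 - 83970\right) - 251209 = 173345 - 251209 = -77864$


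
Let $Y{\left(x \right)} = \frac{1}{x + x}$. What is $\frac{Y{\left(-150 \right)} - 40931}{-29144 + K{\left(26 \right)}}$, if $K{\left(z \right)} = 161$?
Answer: $\frac{12279301}{8694900} \approx 1.4122$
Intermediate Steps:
$Y{\left(x \right)} = \frac{1}{2 x}$
$\frac{Y{\left(-150 \right)} - 40931}{-29144 + K{\left(26 \right)}} = \frac{\frac{1}{2 \left(-150\right)} - 40931}{-29144 + 161} = \frac{\frac{1}{2} \left(- \frac{1}{150}\right) - 40931}{-28983} = \left(- \frac{1}{300} - 40931\right) \left(- \frac{1}{28983}\right) = \left(- \frac{12279301}{300}\right) \left(- \frac{1}{28983}\right) = \frac{12279301}{8694900}$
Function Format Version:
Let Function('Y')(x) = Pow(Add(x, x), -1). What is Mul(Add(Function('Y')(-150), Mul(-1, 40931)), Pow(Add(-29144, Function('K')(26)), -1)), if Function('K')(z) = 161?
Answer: Rational(12279301, 8694900) ≈ 1.4122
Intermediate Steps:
Function('Y')(x) = Mul(Rational(1, 2), Pow(x, -1)) (Function('Y')(x) = Pow(Mul(2, x), -1) = Mul(Rational(1, 2), Pow(x, -1)))
Mul(Add(Function('Y')(-150), Mul(-1, 40931)), Pow(Add(-29144, Function('K')(26)), -1)) = Mul(Add(Mul(Rational(1, 2), Pow(-150, -1)), Mul(-1, 40931)), Pow(Add(-29144, 161), -1)) = Mul(Add(Mul(Rational(1, 2), Rational(-1, 150)), -40931), Pow(-28983, -1)) = Mul(Add(Rational(-1, 300), -40931), Rational(-1, 28983)) = Mul(Rational(-12279301, 300), Rational(-1, 28983)) = Rational(12279301, 8694900)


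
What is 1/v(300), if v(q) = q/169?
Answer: 169/300 ≈ 0.56333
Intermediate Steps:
v(q) = q/169 (v(q) = q*(1/169) = q/169)
1/v(300) = 1/((1/169)*300) = 1/(300/169) = 169/300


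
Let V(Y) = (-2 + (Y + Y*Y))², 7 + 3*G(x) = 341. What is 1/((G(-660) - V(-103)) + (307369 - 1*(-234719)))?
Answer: -3/329375450 ≈ -9.1081e-9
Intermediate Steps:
G(x) = 334/3 (G(x) = -7/3 + (⅓)*341 = -7/3 + 341/3 = 334/3)
V(Y) = (-2 + Y + Y²)² (V(Y) = (-2 + (Y + Y²))² = (-2 + Y + Y²)²)
1/((G(-660) - V(-103)) + (307369 - 1*(-234719))) = 1/((334/3 - (-2 - 103 + (-103)²)²) + (307369 - 1*(-234719))) = 1/((334/3 - (-2 - 103 + 10609)²) + (307369 + 234719)) = 1/((334/3 - 1*10504²) + 542088) = 1/((334/3 - 1*110334016) + 542088) = 1/((334/3 - 110334016) + 542088) = 1/(-331001714/3 + 542088) = 1/(-329375450/3) = -3/329375450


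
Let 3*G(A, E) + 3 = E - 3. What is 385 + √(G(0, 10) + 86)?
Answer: 385 + √786/3 ≈ 394.35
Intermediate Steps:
G(A, E) = -2 + E/3 (G(A, E) = -1 + (E - 3)/3 = -1 + (-3 + E)/3 = -1 + (-1 + E/3) = -2 + E/3)
385 + √(G(0, 10) + 86) = 385 + √((-2 + (⅓)*10) + 86) = 385 + √((-2 + 10/3) + 86) = 385 + √(4/3 + 86) = 385 + √(262/3) = 385 + √786/3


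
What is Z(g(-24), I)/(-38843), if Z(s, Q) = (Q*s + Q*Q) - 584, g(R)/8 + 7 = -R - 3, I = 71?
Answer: -12409/38843 ≈ -0.31947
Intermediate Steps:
g(R) = -80 - 8*R (g(R) = -56 + 8*(-R - 3) = -56 + 8*(-3 - R) = -56 + (-24 - 8*R) = -80 - 8*R)
Z(s, Q) = -584 + Q**2 + Q*s (Z(s, Q) = (Q*s + Q**2) - 584 = (Q**2 + Q*s) - 584 = -584 + Q**2 + Q*s)
Z(g(-24), I)/(-38843) = (-584 + 71**2 + 71*(-80 - 8*(-24)))/(-38843) = (-584 + 5041 + 71*(-80 + 192))*(-1/38843) = (-584 + 5041 + 71*112)*(-1/38843) = (-584 + 5041 + 7952)*(-1/38843) = 12409*(-1/38843) = -12409/38843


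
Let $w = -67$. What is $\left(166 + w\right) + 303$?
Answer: $402$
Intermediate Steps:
$\left(166 + w\right) + 303 = \left(166 - 67\right) + 303 = 99 + 303 = 402$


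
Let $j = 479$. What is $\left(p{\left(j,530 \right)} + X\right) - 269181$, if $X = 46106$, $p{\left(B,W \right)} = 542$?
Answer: $-222533$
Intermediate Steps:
$\left(p{\left(j,530 \right)} + X\right) - 269181 = \left(542 + 46106\right) - 269181 = 46648 - 269181 = -222533$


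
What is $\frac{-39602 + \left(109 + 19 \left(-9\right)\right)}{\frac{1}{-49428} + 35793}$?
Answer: $- \frac{1960512192}{1769176403} \approx -1.1082$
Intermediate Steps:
$\frac{-39602 + \left(109 + 19 \left(-9\right)\right)}{\frac{1}{-49428} + 35793} = \frac{-39602 + \left(109 - 171\right)}{- \frac{1}{49428} + 35793} = \frac{-39602 - 62}{\frac{1769176403}{49428}} = \left(-39664\right) \frac{49428}{1769176403} = - \frac{1960512192}{1769176403}$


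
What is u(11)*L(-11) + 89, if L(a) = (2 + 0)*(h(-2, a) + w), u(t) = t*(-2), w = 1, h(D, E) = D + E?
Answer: 617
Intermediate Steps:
u(t) = -2*t
L(a) = -2 + 2*a (L(a) = (2 + 0)*((-2 + a) + 1) = 2*(-1 + a) = -2 + 2*a)
u(11)*L(-11) + 89 = (-2*11)*(-2 + 2*(-11)) + 89 = -22*(-2 - 22) + 89 = -22*(-24) + 89 = 528 + 89 = 617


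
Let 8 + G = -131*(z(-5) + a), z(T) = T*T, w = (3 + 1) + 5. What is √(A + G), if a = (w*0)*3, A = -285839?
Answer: I*√289122 ≈ 537.7*I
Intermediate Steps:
w = 9 (w = 4 + 5 = 9)
a = 0 (a = (9*0)*3 = 0*3 = 0)
z(T) = T²
G = -3283 (G = -8 - 131*((-5)² + 0) = -8 - 131*(25 + 0) = -8 - 131*25 = -8 - 3275 = -3283)
√(A + G) = √(-285839 - 3283) = √(-289122) = I*√289122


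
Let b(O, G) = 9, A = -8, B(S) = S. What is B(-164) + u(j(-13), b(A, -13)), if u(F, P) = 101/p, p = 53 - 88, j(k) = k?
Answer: -5841/35 ≈ -166.89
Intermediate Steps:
p = -35
u(F, P) = -101/35 (u(F, P) = 101/(-35) = 101*(-1/35) = -101/35)
B(-164) + u(j(-13), b(A, -13)) = -164 - 101/35 = -5841/35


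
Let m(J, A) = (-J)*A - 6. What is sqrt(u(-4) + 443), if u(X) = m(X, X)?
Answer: sqrt(421) ≈ 20.518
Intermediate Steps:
m(J, A) = -6 - A*J (m(J, A) = -A*J - 6 = -6 - A*J)
u(X) = -6 - X**2 (u(X) = -6 - X*X = -6 - X**2)
sqrt(u(-4) + 443) = sqrt((-6 - 1*(-4)**2) + 443) = sqrt((-6 - 1*16) + 443) = sqrt((-6 - 16) + 443) = sqrt(-22 + 443) = sqrt(421)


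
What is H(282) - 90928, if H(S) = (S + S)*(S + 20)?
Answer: 79400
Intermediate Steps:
H(S) = 2*S*(20 + S) (H(S) = (2*S)*(20 + S) = 2*S*(20 + S))
H(282) - 90928 = 2*282*(20 + 282) - 90928 = 2*282*302 - 90928 = 170328 - 90928 = 79400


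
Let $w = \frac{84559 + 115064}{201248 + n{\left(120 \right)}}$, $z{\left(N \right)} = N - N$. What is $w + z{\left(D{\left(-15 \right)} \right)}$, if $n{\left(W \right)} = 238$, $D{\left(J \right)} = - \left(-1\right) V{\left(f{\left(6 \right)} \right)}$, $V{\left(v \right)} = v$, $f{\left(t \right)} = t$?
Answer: $\frac{66541}{67162} \approx 0.99075$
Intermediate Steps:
$D{\left(J \right)} = 6$ ($D{\left(J \right)} = - \left(-1\right) 6 = \left(-1\right) \left(-6\right) = 6$)
$z{\left(N \right)} = 0$
$w = \frac{66541}{67162}$ ($w = \frac{84559 + 115064}{201248 + 238} = \frac{199623}{201486} = 199623 \cdot \frac{1}{201486} = \frac{66541}{67162} \approx 0.99075$)
$w + z{\left(D{\left(-15 \right)} \right)} = \frac{66541}{67162} + 0 = \frac{66541}{67162}$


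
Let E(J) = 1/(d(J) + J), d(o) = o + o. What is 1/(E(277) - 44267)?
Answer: -831/36785876 ≈ -2.2590e-5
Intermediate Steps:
d(o) = 2*o
E(J) = 1/(3*J) (E(J) = 1/(2*J + J) = 1/(3*J))
1/(E(277) - 44267) = 1/((⅓)/277 - 44267) = 1/((⅓)*(1/277) - 44267) = 1/(1/831 - 44267) = 1/(-36785876/831) = -831/36785876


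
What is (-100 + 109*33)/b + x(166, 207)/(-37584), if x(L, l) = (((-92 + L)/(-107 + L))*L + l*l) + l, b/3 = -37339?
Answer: -24473974469/20699397396 ≈ -1.1824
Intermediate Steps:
b = -112017 (b = 3*(-37339) = -112017)
x(L, l) = l + l² + L*(-92 + L)/(-107 + L) (x(L, l) = (((-92 + L)/(-107 + L))*L + l²) + l = (L*(-92 + L)/(-107 + L) + l²) + l = (l² + L*(-92 + L)/(-107 + L)) + l = l + l² + L*(-92 + L)/(-107 + L))
(-100 + 109*33)/b + x(166, 207)/(-37584) = (-100 + 109*33)/(-112017) + ((166² - 107*207 - 107*207² - 92*166 + 166*207 + 166*207²)/(-107 + 166))/(-37584) = (-100 + 3597)*(-1/112017) + ((27556 - 22149 - 107*42849 - 15272 + 34362 + 166*42849)/59)*(-1/37584) = 3497*(-1/112017) + ((27556 - 22149 - 4584843 - 15272 + 34362 + 7112934)/59)*(-1/37584) = -3497/112017 + ((1/59)*2552588)*(-1/37584) = -3497/112017 + (2552588/59)*(-1/37584) = -3497/112017 - 638147/554364 = -24473974469/20699397396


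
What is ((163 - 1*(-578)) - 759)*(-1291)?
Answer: 23238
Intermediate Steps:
((163 - 1*(-578)) - 759)*(-1291) = ((163 + 578) - 759)*(-1291) = (741 - 759)*(-1291) = -18*(-1291) = 23238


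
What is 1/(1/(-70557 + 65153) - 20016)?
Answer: -5404/108166465 ≈ -4.9960e-5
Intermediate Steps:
1/(1/(-70557 + 65153) - 20016) = 1/(1/(-5404) - 20016) = 1/(-1/5404 - 20016) = 1/(-108166465/5404) = -5404/108166465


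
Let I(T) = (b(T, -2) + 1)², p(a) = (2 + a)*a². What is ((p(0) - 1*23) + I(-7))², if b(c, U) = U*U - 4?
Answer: 484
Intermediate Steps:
p(a) = a²*(2 + a)
b(c, U) = -4 + U² (b(c, U) = U² - 4 = -4 + U²)
I(T) = 1 (I(T) = ((-4 + (-2)²) + 1)² = ((-4 + 4) + 1)² = (0 + 1)² = 1² = 1)
((p(0) - 1*23) + I(-7))² = ((0²*(2 + 0) - 1*23) + 1)² = ((0*2 - 23) + 1)² = ((0 - 23) + 1)² = (-23 + 1)² = (-22)² = 484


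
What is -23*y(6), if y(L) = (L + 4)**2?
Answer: -2300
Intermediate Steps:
y(L) = (4 + L)**2
-23*y(6) = -23*(4 + 6)**2 = -23*10**2 = -23*100 = -2300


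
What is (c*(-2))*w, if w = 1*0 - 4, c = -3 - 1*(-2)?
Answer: -8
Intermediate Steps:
c = -1 (c = -3 + 2 = -1)
w = -4 (w = 0 - 4 = -4)
(c*(-2))*w = -1*(-2)*(-4) = 2*(-4) = -8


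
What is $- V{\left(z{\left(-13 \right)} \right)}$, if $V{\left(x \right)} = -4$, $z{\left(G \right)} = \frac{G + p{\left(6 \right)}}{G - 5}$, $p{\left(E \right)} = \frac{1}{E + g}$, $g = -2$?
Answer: $4$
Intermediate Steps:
$p{\left(E \right)} = \frac{1}{-2 + E}$ ($p{\left(E \right)} = \frac{1}{E - 2} = \frac{1}{-2 + E}$)
$z{\left(G \right)} = \frac{\frac{1}{4} + G}{-5 + G}$ ($z{\left(G \right)} = \frac{G + \frac{1}{-2 + 6}}{G - 5} = \frac{G + \frac{1}{4}}{-5 + G} = \frac{\frac{1}{4} + G}{-5 + G}$)
$- V{\left(z{\left(-13 \right)} \right)} = \left(-1\right) \left(-4\right) = 4$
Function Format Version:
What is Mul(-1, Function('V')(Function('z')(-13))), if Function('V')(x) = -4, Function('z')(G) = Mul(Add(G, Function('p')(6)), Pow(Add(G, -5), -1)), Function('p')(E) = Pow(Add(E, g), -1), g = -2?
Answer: 4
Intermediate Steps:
Function('p')(E) = Pow(Add(-2, E), -1) (Function('p')(E) = Pow(Add(E, -2), -1) = Pow(Add(-2, E), -1))
Function('z')(G) = Mul(Pow(Add(-5, G), -1), Add(Rational(1, 4), G)) (Function('z')(G) = Mul(Add(G, Pow(Add(-2, 6), -1)), Pow(Add(G, -5), -1)) = Mul(Add(G, Pow(4, -1)), Pow(Add(-5, G), -1)) = Mul(Add(G, Rational(1, 4)), Pow(Add(-5, G), -1)) = Mul(Add(Rational(1, 4), G), Pow(Add(-5, G), -1)) = Mul(Pow(Add(-5, G), -1), Add(Rational(1, 4), G)))
Mul(-1, Function('V')(Function('z')(-13))) = Mul(-1, -4) = 4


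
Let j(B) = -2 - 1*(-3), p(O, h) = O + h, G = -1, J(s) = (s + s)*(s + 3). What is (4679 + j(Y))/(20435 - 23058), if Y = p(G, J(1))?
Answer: -4680/2623 ≈ -1.7842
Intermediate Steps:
J(s) = 2*s*(3 + s) (J(s) = (2*s)*(3 + s) = 2*s*(3 + s))
Y = 7 (Y = -1 + 2*1*(3 + 1) = -1 + 2*1*4 = -1 + 8 = 7)
j(B) = 1 (j(B) = -2 + 3 = 1)
(4679 + j(Y))/(20435 - 23058) = (4679 + 1)/(20435 - 23058) = 4680/(-2623) = 4680*(-1/2623) = -4680/2623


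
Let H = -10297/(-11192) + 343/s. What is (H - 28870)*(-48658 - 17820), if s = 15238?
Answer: 81825040596334871/42635924 ≈ 1.9192e+9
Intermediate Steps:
H = 80372271/85271848 (H = -10297/(-11192) + 343/15238 = -10297*(-1/11192) + 343*(1/15238) = 10297/11192 + 343/15238 = 80372271/85271848 ≈ 0.94254)
(H - 28870)*(-48658 - 17820) = (80372271/85271848 - 28870)*(-48658 - 17820) = -2461717879489/85271848*(-66478) = 81825040596334871/42635924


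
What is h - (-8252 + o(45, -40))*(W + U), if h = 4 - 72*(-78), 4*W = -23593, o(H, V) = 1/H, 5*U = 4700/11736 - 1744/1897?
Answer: -121892973877436803/2504609100 ≈ -4.8667e+7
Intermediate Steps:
U = -2887921/27828990 (U = (4700/11736 - 1744/1897)/5 = (4700*(1/11736) - 1744*1/1897)/5 = (1175/2934 - 1744/1897)/5 = (⅕)*(-2887921/5565798) = -2887921/27828990 ≈ -0.10377)
W = -23593/4 (W = (¼)*(-23593) = -23593/4 ≈ -5898.3)
h = 5620 (h = 4 + 5616 = 5620)
h - (-8252 + o(45, -40))*(W + U) = 5620 - (-8252 + 1/45)*(-23593/4 - 2887921/27828990) = 5620 - (-8252 + 1/45)*(-328290456377)/55657980 = 5620 - (-371339)*(-328290456377)/(45*55657980) = 5620 - 1*121907049780578803/2504609100 = 5620 - 121907049780578803/2504609100 = -121892973877436803/2504609100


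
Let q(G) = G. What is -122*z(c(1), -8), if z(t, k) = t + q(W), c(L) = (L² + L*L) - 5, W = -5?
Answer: 976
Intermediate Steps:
c(L) = -5 + 2*L² (c(L) = (L² + L²) - 5 = 2*L² - 5 = -5 + 2*L²)
z(t, k) = -5 + t (z(t, k) = t - 5 = -5 + t)
-122*z(c(1), -8) = -122*(-5 + (-5 + 2*1²)) = -122*(-5 + (-5 + 2*1)) = -122*(-5 + (-5 + 2)) = -122*(-5 - 3) = -122*(-8) = 976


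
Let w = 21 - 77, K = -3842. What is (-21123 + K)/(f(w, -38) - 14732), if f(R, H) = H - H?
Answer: 24965/14732 ≈ 1.6946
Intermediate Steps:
w = -56
f(R, H) = 0
(-21123 + K)/(f(w, -38) - 14732) = (-21123 - 3842)/(0 - 14732) = -24965/(-14732) = -24965*(-1/14732) = 24965/14732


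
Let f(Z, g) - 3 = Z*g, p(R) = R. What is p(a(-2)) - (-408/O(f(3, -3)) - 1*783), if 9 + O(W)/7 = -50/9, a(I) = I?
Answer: 712505/917 ≈ 777.00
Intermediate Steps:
f(Z, g) = 3 + Z*g
O(W) = -917/9 (O(W) = -63 + 7*(-50/9) = -63 - 350/9 = -917/9)
p(a(-2)) - (-408/O(f(3, -3)) - 1*783) = -2 - (-408/(-917/9) - 1*783) = -2 - (-408*(-9/917) - 783) = -2 - (3672/917 - 783) = -2 - 1*(-714339/917) = -2 + 714339/917 = 712505/917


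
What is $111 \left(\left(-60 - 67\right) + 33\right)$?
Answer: $-10434$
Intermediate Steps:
$111 \left(\left(-60 - 67\right) + 33\right) = 111 \left(-127 + 33\right) = 111 \left(-94\right) = -10434$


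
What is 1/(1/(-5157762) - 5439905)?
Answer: -5157762/28057735292611 ≈ -1.8383e-7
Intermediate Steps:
1/(1/(-5157762) - 5439905) = 1/(-1/5157762 - 5439905) = 1/(-28057735292611/5157762) = -5157762/28057735292611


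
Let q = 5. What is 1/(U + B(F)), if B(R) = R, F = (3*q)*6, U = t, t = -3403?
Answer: -1/3313 ≈ -0.00030184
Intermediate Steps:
U = -3403
F = 90 (F = (3*5)*6 = 15*6 = 90)
1/(U + B(F)) = 1/(-3403 + 90) = 1/(-3313) = -1/3313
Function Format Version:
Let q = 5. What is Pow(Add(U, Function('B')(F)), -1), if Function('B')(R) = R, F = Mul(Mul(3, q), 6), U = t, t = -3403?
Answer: Rational(-1, 3313) ≈ -0.00030184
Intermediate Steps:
U = -3403
F = 90 (F = Mul(Mul(3, 5), 6) = Mul(15, 6) = 90)
Pow(Add(U, Function('B')(F)), -1) = Pow(Add(-3403, 90), -1) = Pow(-3313, -1) = Rational(-1, 3313)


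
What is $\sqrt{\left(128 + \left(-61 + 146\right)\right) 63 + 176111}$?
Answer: $\sqrt{189530} \approx 435.35$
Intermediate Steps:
$\sqrt{\left(128 + \left(-61 + 146\right)\right) 63 + 176111} = \sqrt{\left(128 + 85\right) 63 + 176111} = \sqrt{213 \cdot 63 + 176111} = \sqrt{13419 + 176111} = \sqrt{189530}$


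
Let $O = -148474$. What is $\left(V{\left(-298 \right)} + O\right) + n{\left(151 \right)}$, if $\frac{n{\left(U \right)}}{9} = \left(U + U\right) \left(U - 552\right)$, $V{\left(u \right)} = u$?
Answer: $-1238690$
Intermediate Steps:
$n{\left(U \right)} = 18 U \left(-552 + U\right)$ ($n{\left(U \right)} = 9 \left(U + U\right) \left(U - 552\right) = 9 \cdot 2 U \left(-552 + U\right) = 18 U \left(-552 + U\right)$)
$\left(V{\left(-298 \right)} + O\right) + n{\left(151 \right)} = \left(-298 - 148474\right) + 18 \cdot 151 \left(-552 + 151\right) = -148772 + 18 \cdot 151 \left(-401\right) = -148772 - 1089918 = -1238690$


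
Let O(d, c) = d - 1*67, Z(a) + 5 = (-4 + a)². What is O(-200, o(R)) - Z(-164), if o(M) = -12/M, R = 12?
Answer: -28486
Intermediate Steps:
Z(a) = -5 + (-4 + a)²
O(d, c) = -67 + d (O(d, c) = d - 67 = -67 + d)
O(-200, o(R)) - Z(-164) = (-67 - 200) - (-5 + (-4 - 164)²) = -267 - (-5 + (-168)²) = -267 - (-5 + 28224) = -267 - 1*28219 = -267 - 28219 = -28486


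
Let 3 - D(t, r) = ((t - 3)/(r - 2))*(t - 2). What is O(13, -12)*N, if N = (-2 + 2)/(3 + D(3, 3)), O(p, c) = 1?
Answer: 0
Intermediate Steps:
D(t, r) = 3 - (-3 + t)*(-2 + t)/(-2 + r) (D(t, r) = 3 - (t - 3)/(r - 2)*(t - 2) = 3 - (-3 + t)/(-2 + r)*(-2 + t) = 3 - (-3 + t)*(-2 + t)/(-2 + r))
N = 0 (N = (-2 + 2)/(3 + (-12 - 1*3² + 3*3 + 5*3)/(-2 + 3)) = 0/(3 + (-12 - 1*9 + 9 + 15)/1) = 0/(3 + 1*(-12 - 9 + 9 + 15)) = 0/(3 + 1*3) = 0/(3 + 3) = 0/6 = 0*(⅙) = 0)
O(13, -12)*N = 1*0 = 0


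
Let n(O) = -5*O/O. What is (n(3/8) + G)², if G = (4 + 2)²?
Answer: 961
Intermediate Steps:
n(O) = -5 (n(O) = -1*5 = -5)
G = 36 (G = 6² = 36)
(n(3/8) + G)² = (-5 + 36)² = 31² = 961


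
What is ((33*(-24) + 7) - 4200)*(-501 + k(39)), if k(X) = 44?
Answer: 2278145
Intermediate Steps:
((33*(-24) + 7) - 4200)*(-501 + k(39)) = ((33*(-24) + 7) - 4200)*(-501 + 44) = ((-792 + 7) - 4200)*(-457) = (-785 - 4200)*(-457) = -4985*(-457) = 2278145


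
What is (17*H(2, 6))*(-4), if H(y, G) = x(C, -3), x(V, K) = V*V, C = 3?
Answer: -612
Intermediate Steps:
x(V, K) = V²
H(y, G) = 9 (H(y, G) = 3² = 9)
(17*H(2, 6))*(-4) = (17*9)*(-4) = 153*(-4) = -612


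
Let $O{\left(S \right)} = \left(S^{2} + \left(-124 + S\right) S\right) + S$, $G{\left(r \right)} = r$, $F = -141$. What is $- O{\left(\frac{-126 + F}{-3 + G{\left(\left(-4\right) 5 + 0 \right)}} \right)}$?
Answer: $\frac{612765}{529} \approx 1158.3$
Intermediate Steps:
$O{\left(S \right)} = S + S^{2} + S \left(-124 + S\right)$ ($O{\left(S \right)} = \left(S^{2} + S \left(-124 + S\right)\right) + S = S + S^{2} + S \left(-124 + S\right)$)
$- O{\left(\frac{-126 + F}{-3 + G{\left(\left(-4\right) 5 + 0 \right)}} \right)} = - \frac{-126 - 141}{-3 + \left(\left(-4\right) 5 + 0\right)} \left(-123 + 2 \frac{-126 - 141}{-3 + \left(\left(-4\right) 5 + 0\right)}\right) = - - \frac{267}{-3 + \left(-20 + 0\right)} \left(-123 + 2 \left(- \frac{267}{-3 + \left(-20 + 0\right)}\right)\right) = - - \frac{267}{-3 - 20} \left(-123 + 2 \left(- \frac{267}{-3 - 20}\right)\right) = - - \frac{267}{-23} \left(-123 + 2 \left(- \frac{267}{-23}\right)\right) = - \left(-267\right) \left(- \frac{1}{23}\right) \left(-123 + 2 \left(\left(-267\right) \left(- \frac{1}{23}\right)\right)\right) = - \frac{267 \left(-123 + 2 \cdot \frac{267}{23}\right)}{23} = - \frac{267 \left(-123 + \frac{534}{23}\right)}{23} = - \frac{267 \left(-2295\right)}{23 \cdot 23} = \left(-1\right) \left(- \frac{612765}{529}\right) = \frac{612765}{529}$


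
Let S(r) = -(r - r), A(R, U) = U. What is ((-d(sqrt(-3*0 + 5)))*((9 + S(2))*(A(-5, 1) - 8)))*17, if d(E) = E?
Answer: 1071*sqrt(5) ≈ 2394.8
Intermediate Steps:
S(r) = 0 (S(r) = -1*0 = 0)
((-d(sqrt(-3*0 + 5)))*((9 + S(2))*(A(-5, 1) - 8)))*17 = ((-sqrt(-3*0 + 5))*((9 + 0)*(1 - 8)))*17 = ((-sqrt(0 + 5))*(9*(-7)))*17 = (-sqrt(5)*(-63))*17 = (63*sqrt(5))*17 = 1071*sqrt(5)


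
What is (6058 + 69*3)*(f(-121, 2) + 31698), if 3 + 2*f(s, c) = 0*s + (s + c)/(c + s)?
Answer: 198581705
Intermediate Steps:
f(s, c) = -1 (f(s, c) = -3/2 + (0*s + (s + c)/(c + s))/2 = -3/2 + (0 + (c + s)/(c + s))/2 = -3/2 + (0 + 1)/2 = -3/2 + (1/2)*1 = -3/2 + 1/2 = -1)
(6058 + 69*3)*(f(-121, 2) + 31698) = (6058 + 69*3)*(-1 + 31698) = (6058 + 207)*31697 = 6265*31697 = 198581705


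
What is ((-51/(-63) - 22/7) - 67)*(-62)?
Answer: 12896/3 ≈ 4298.7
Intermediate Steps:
((-51/(-63) - 22/7) - 67)*(-62) = ((-51*(-1/63) - 22*⅐) - 67)*(-62) = ((17/21 - 22/7) - 67)*(-62) = (-7/3 - 67)*(-62) = -208/3*(-62) = 12896/3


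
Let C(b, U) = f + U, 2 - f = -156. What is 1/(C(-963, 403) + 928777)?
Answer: 1/929338 ≈ 1.0760e-6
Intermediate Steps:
f = 158 (f = 2 - 1*(-156) = 2 + 156 = 158)
C(b, U) = 158 + U
1/(C(-963, 403) + 928777) = 1/((158 + 403) + 928777) = 1/(561 + 928777) = 1/929338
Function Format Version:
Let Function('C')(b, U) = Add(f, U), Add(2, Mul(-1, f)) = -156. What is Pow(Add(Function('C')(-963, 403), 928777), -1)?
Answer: Rational(1, 929338) ≈ 1.0760e-6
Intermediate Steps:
f = 158 (f = Add(2, Mul(-1, -156)) = Add(2, 156) = 158)
Function('C')(b, U) = Add(158, U)
Pow(Add(Function('C')(-963, 403), 928777), -1) = Pow(Add(Add(158, 403), 928777), -1) = Pow(Add(561, 928777), -1) = Pow(929338, -1) = Rational(1, 929338)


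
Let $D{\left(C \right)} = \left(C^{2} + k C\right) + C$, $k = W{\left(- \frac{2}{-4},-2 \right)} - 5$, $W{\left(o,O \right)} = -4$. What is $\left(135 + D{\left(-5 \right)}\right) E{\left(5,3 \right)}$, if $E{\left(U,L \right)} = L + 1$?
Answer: $800$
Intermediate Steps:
$k = -9$ ($k = -4 - 5 = -9$)
$D{\left(C \right)} = C^{2} - 8 C$ ($D{\left(C \right)} = \left(C^{2} - 9 C\right) + C = C^{2} - 8 C$)
$E{\left(U,L \right)} = 1 + L$
$\left(135 + D{\left(-5 \right)}\right) E{\left(5,3 \right)} = \left(135 - 5 \left(-8 - 5\right)\right) \left(1 + 3\right) = \left(135 - -65\right) 4 = \left(135 + 65\right) 4 = 200 \cdot 4 = 800$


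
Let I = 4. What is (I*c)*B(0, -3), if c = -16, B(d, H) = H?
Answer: 192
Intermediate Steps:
(I*c)*B(0, -3) = (4*(-16))*(-3) = -64*(-3) = 192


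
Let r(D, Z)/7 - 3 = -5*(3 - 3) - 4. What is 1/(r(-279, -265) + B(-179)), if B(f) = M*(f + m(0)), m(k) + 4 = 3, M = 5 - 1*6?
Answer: 1/173 ≈ 0.0057803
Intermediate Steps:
r(D, Z) = -7 (r(D, Z) = 21 + 7*(-5*(3 - 3) - 4) = 21 + 7*(-5*0 - 4) = 21 + 7*(0 - 4) = 21 + 7*(-4) = 21 - 28 = -7)
M = -1 (M = 5 - 6 = -1)
m(k) = -1 (m(k) = -4 + 3 = -1)
B(f) = 1 - f (B(f) = -(f - 1) = -(-1 + f) = 1 - f)
1/(r(-279, -265) + B(-179)) = 1/(-7 + (1 - 1*(-179))) = 1/(-7 + (1 + 179)) = 1/(-7 + 180) = 1/173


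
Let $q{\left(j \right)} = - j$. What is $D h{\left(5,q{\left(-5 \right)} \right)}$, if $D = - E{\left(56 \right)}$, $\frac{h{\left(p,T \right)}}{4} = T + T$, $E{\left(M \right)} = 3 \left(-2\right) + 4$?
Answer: $80$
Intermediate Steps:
$E{\left(M \right)} = -2$ ($E{\left(M \right)} = -6 + 4 = -2$)
$h{\left(p,T \right)} = 8 T$ ($h{\left(p,T \right)} = 4 \left(T + T\right) = 4 \cdot 2 T = 8 T$)
$D = 2$ ($D = \left(-1\right) \left(-2\right) = 2$)
$D h{\left(5,q{\left(-5 \right)} \right)} = 2 \cdot 8 \left(\left(-1\right) \left(-5\right)\right) = 2 \cdot 8 \cdot 5 = 2 \cdot 40 = 80$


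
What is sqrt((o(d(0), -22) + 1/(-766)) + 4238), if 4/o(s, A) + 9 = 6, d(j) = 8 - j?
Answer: sqrt(22372999386)/2298 ≈ 65.090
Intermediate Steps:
o(s, A) = -4/3 (o(s, A) = 4/(-9 + 6) = 4/(-3) = 4*(-1/3) = -4/3)
sqrt((o(d(0), -22) + 1/(-766)) + 4238) = sqrt((-4/3 + 1/(-766)) + 4238) = sqrt((-4/3 - 1/766) + 4238) = sqrt(-3067/2298 + 4238) = sqrt(9735857/2298) = sqrt(22372999386)/2298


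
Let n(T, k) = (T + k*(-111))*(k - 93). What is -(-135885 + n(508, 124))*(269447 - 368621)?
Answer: -54230425854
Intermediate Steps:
n(T, k) = (-93 + k)*(T - 111*k) (n(T, k) = (T - 111*k)*(-93 + k) = (-93 + k)*(T - 111*k))
-(-135885 + n(508, 124))*(269447 - 368621) = -(-135885 + (-111*124² - 93*508 + 10323*124 + 508*124))*(269447 - 368621) = -(-135885 + (-111*15376 - 47244 + 1280052 + 62992))*(-99174) = -(-135885 + (-1706736 - 47244 + 1280052 + 62992))*(-99174) = -(-135885 - 410936)*(-99174) = -(-546821)*(-99174) = -1*54230425854 = -54230425854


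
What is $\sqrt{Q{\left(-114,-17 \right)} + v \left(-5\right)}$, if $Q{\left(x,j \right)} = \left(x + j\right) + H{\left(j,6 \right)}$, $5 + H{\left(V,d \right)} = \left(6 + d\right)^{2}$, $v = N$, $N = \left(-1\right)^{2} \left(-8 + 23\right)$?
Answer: $i \sqrt{67} \approx 8.1853 i$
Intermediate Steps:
$N = 15$ ($N = 1 \cdot 15 = 15$)
$v = 15$
$H{\left(V,d \right)} = -5 + \left(6 + d\right)^{2}$
$Q{\left(x,j \right)} = 139 + j + x$ ($Q{\left(x,j \right)} = \left(x + j\right) - \left(5 - \left(6 + 6\right)^{2}\right) = \left(j + x\right) - \left(5 - 12^{2}\right) = \left(j + x\right) + \left(-5 + 144\right) = \left(j + x\right) + 139 = 139 + j + x$)
$\sqrt{Q{\left(-114,-17 \right)} + v \left(-5\right)} = \sqrt{\left(139 - 17 - 114\right) + 15 \left(-5\right)} = \sqrt{8 - 75} = \sqrt{-67} = i \sqrt{67}$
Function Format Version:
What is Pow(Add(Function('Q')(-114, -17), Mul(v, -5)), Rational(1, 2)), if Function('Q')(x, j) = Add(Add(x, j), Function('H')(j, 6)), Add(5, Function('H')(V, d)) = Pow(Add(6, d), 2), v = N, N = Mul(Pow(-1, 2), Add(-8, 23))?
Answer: Mul(I, Pow(67, Rational(1, 2))) ≈ Mul(8.1853, I)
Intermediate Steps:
N = 15 (N = Mul(1, 15) = 15)
v = 15
Function('H')(V, d) = Add(-5, Pow(Add(6, d), 2))
Function('Q')(x, j) = Add(139, j, x) (Function('Q')(x, j) = Add(Add(x, j), Add(-5, Pow(Add(6, 6), 2))) = Add(Add(j, x), Add(-5, Pow(12, 2))) = Add(Add(j, x), Add(-5, 144)) = Add(Add(j, x), 139) = Add(139, j, x))
Pow(Add(Function('Q')(-114, -17), Mul(v, -5)), Rational(1, 2)) = Pow(Add(Add(139, -17, -114), Mul(15, -5)), Rational(1, 2)) = Pow(Add(8, -75), Rational(1, 2)) = Pow(-67, Rational(1, 2)) = Mul(I, Pow(67, Rational(1, 2)))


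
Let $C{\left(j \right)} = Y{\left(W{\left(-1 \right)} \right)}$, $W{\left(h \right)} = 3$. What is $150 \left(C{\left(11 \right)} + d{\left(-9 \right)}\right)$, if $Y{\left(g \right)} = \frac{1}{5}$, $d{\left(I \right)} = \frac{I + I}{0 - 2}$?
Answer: $1380$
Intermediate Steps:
$d{\left(I \right)} = - I$ ($d{\left(I \right)} = \frac{2 I}{-2} = 2 I \left(- \frac{1}{2}\right) = - I$)
$Y{\left(g \right)} = \frac{1}{5}$
$C{\left(j \right)} = \frac{1}{5}$
$150 \left(C{\left(11 \right)} + d{\left(-9 \right)}\right) = 150 \left(\frac{1}{5} - -9\right) = 150 \left(\frac{1}{5} + 9\right) = 150 \cdot \frac{46}{5} = 1380$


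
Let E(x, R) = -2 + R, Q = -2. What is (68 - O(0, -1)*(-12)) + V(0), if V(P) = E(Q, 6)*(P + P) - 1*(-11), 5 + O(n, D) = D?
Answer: 7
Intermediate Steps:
O(n, D) = -5 + D
V(P) = 11 + 8*P (V(P) = (-2 + 6)*(P + P) - 1*(-11) = 4*(2*P) + 11 = 8*P + 11 = 11 + 8*P)
(68 - O(0, -1)*(-12)) + V(0) = (68 - (-5 - 1)*(-12)) + (11 + 8*0) = (68 - (-6)*(-12)) + (11 + 0) = (68 - 1*72) + 11 = (68 - 72) + 11 = -4 + 11 = 7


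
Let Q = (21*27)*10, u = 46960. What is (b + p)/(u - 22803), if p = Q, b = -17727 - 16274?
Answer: -28331/24157 ≈ -1.1728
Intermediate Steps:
Q = 5670 (Q = 567*10 = 5670)
b = -34001
p = 5670
(b + p)/(u - 22803) = (-34001 + 5670)/(46960 - 22803) = -28331/24157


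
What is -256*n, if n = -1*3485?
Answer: 892160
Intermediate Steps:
n = -3485
-256*n = -256*(-3485) = 892160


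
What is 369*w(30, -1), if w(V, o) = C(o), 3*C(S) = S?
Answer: -123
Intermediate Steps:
C(S) = S/3
w(V, o) = o/3
369*w(30, -1) = 369*((⅓)*(-1)) = 369*(-⅓) = -123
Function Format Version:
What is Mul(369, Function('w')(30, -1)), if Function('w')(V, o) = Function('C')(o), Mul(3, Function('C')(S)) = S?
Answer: -123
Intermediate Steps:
Function('C')(S) = Mul(Rational(1, 3), S)
Function('w')(V, o) = Mul(Rational(1, 3), o)
Mul(369, Function('w')(30, -1)) = Mul(369, Mul(Rational(1, 3), -1)) = Mul(369, Rational(-1, 3)) = -123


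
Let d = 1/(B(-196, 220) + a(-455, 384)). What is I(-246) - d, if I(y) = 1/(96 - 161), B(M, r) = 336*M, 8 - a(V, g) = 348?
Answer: -5087/330980 ≈ -0.015370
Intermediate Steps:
a(V, g) = -340 (a(V, g) = 8 - 1*348 = 8 - 348 = -340)
I(y) = -1/65 (I(y) = 1/(-65) = -1/65)
d = -1/66196 (d = 1/(336*(-196) - 340) = 1/(-65856 - 340) = 1/(-66196) = -1/66196 ≈ -1.5107e-5)
I(-246) - d = -1/65 - 1*(-1/66196) = -1/65 + 1/66196 = -5087/330980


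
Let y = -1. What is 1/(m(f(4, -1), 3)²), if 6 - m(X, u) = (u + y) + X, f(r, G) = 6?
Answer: ¼ ≈ 0.25000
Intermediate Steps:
m(X, u) = 7 - X - u (m(X, u) = 6 - ((u - 1) + X) = 6 - ((-1 + u) + X) = 6 - (-1 + X + u) = 6 + (1 - X - u) = 7 - X - u)
1/(m(f(4, -1), 3)²) = 1/((7 - 1*6 - 1*3)²) = 1/((7 - 6 - 3)²) = 1/((-2)²) = 1/4 = ¼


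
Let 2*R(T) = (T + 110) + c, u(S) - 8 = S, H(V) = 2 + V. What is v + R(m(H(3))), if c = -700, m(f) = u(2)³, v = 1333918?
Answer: 1334123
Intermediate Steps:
u(S) = 8 + S
m(f) = 1000 (m(f) = (8 + 2)³ = 10³ = 1000)
R(T) = -295 + T/2 (R(T) = ((T + 110) - 700)/2 = ((110 + T) - 700)/2 = (-590 + T)/2 = -295 + T/2)
v + R(m(H(3))) = 1333918 + (-295 + (½)*1000) = 1333918 + (-295 + 500) = 1333918 + 205 = 1334123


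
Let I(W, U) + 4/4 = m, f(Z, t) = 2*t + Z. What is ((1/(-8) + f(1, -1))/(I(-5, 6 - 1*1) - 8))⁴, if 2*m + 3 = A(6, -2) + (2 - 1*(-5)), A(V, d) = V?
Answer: 6561/1048576 ≈ 0.0062571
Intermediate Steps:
f(Z, t) = Z + 2*t
m = 5 (m = -3/2 + (6 + (2 - 1*(-5)))/2 = -3/2 + (6 + (2 + 5))/2 = -3/2 + (6 + 7)/2 = -3/2 + (½)*13 = -3/2 + 13/2 = 5)
I(W, U) = 4 (I(W, U) = -1 + 5 = 4)
((1/(-8) + f(1, -1))/(I(-5, 6 - 1*1) - 8))⁴ = ((1/(-8) + (1 + 2*(-1)))/(4 - 8))⁴ = ((1*(-⅛) + (1 - 2))/(-4))⁴ = ((-⅛ - 1)*(-¼))⁴ = (-9/8*(-¼))⁴ = (9/32)⁴ = 6561/1048576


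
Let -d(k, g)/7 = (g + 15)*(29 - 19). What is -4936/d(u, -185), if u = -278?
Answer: -1234/2975 ≈ -0.41479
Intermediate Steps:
d(k, g) = -1050 - 70*g (d(k, g) = -7*(g + 15)*(29 - 19) = -7*(15 + g)*10 = -7*(150 + 10*g) = -1050 - 70*g)
-4936/d(u, -185) = -4936/(-1050 - 70*(-185)) = -4936/(-1050 + 12950) = -4936/11900 = -4936*1/11900 = -1234/2975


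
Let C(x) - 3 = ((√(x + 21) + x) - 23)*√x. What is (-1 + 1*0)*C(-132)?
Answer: -3 + 6*√407 + 310*I*√33 ≈ 118.05 + 1780.8*I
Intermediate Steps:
C(x) = 3 + √x*(-23 + x + √(21 + x)) (C(x) = 3 + ((√(x + 21) + x) - 23)*√x = 3 + ((√(21 + x) + x) - 23)*√x = 3 + ((x + √(21 + x)) - 23)*√x = 3 + (-23 + x + √(21 + x))*√x = 3 + √x*(-23 + x + √(21 + x)))
(-1 + 1*0)*C(-132) = (-1 + 1*0)*(3 + (-132)^(3/2) - 46*I*√33 + √(-132)*√(21 - 132)) = (-1 + 0)*(3 - 264*I*√33 - 46*I*√33 + (2*I*√33)*√(-111)) = -(3 - 264*I*√33 - 46*I*√33 + (2*I*√33)*(I*√111)) = -(3 - 264*I*√33 - 46*I*√33 - 6*√407) = -(3 - 6*√407 - 310*I*√33) = -3 + 6*√407 + 310*I*√33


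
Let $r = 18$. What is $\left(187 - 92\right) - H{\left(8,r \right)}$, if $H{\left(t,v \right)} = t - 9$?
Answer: $96$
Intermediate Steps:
$H{\left(t,v \right)} = -9 + t$ ($H{\left(t,v \right)} = t - 9 = -9 + t$)
$\left(187 - 92\right) - H{\left(8,r \right)} = \left(187 - 92\right) - \left(-9 + 8\right) = 95 - -1 = 95 + 1 = 96$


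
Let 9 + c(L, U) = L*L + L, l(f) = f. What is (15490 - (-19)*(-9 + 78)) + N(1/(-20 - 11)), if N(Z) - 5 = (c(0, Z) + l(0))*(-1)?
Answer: 16815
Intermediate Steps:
c(L, U) = -9 + L + L² (c(L, U) = -9 + (L*L + L) = -9 + (L² + L) = -9 + (L + L²) = -9 + L + L²)
N(Z) = 14 (N(Z) = 5 + ((-9 + 0 + 0²) + 0)*(-1) = 5 + ((-9 + 0 + 0) + 0)*(-1) = 5 + (-9 + 0)*(-1) = 5 - 9*(-1) = 5 + 9 = 14)
(15490 - (-19)*(-9 + 78)) + N(1/(-20 - 11)) = (15490 - (-19)*(-9 + 78)) + 14 = (15490 - (-19)*69) + 14 = (15490 - 1*(-1311)) + 14 = (15490 + 1311) + 14 = 16801 + 14 = 16815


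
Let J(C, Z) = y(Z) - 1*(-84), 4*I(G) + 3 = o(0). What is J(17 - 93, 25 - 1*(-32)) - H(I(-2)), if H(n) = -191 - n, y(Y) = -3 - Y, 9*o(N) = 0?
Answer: 857/4 ≈ 214.25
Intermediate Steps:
o(N) = 0 (o(N) = (⅑)*0 = 0)
I(G) = -¾ (I(G) = -¾ + (¼)*0 = -¾ + 0 = -¾)
J(C, Z) = 81 - Z (J(C, Z) = (-3 - Z) - 1*(-84) = (-3 - Z) + 84 = 81 - Z)
J(17 - 93, 25 - 1*(-32)) - H(I(-2)) = (81 - (25 - 1*(-32))) - (-191 - 1*(-¾)) = (81 - (25 + 32)) - (-191 + ¾) = (81 - 1*57) - 1*(-761/4) = (81 - 57) + 761/4 = 24 + 761/4 = 857/4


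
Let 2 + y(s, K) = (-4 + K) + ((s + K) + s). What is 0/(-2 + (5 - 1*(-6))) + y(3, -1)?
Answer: -2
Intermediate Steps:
y(s, K) = -6 + 2*K + 2*s (y(s, K) = -2 + ((-4 + K) + ((s + K) + s)) = -2 + ((-4 + K) + ((K + s) + s)) = -2 + ((-4 + K) + (K + 2*s)) = -2 + (-4 + 2*K + 2*s) = -6 + 2*K + 2*s)
0/(-2 + (5 - 1*(-6))) + y(3, -1) = 0/(-2 + (5 - 1*(-6))) + (-6 + 2*(-1) + 2*3) = 0/(-2 + (5 + 6)) + (-6 - 2 + 6) = 0/(-2 + 11) - 2 = 0/9 - 2 = (⅑)*0 - 2 = 0 - 2 = -2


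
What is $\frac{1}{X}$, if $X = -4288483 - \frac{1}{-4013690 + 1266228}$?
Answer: $- \frac{2747462}{11782444080145} \approx -2.3318 \cdot 10^{-7}$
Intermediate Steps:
$X = - \frac{11782444080145}{2747462}$ ($X = -4288483 - \frac{1}{-2747462} = -4288483 - - \frac{1}{2747462} = -4288483 + \frac{1}{2747462} = - \frac{11782444080145}{2747462} \approx -4.2885 \cdot 10^{6}$)
$\frac{1}{X} = \frac{1}{- \frac{11782444080145}{2747462}} = - \frac{2747462}{11782444080145}$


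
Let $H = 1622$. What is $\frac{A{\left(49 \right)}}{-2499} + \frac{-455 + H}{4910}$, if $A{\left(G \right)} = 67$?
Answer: $\frac{2587363}{12270090} \approx 0.21087$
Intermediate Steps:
$\frac{A{\left(49 \right)}}{-2499} + \frac{-455 + H}{4910} = \frac{67}{-2499} + \frac{-455 + 1622}{4910} = 67 \left(- \frac{1}{2499}\right) + 1167 \cdot \frac{1}{4910} = - \frac{67}{2499} + \frac{1167}{4910} = \frac{2587363}{12270090}$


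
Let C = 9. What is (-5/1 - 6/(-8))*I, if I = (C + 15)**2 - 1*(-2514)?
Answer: -26265/2 ≈ -13133.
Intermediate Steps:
I = 3090 (I = (9 + 15)**2 - 1*(-2514) = 24**2 + 2514 = 576 + 2514 = 3090)
(-5/1 - 6/(-8))*I = (-5/1 - 6/(-8))*3090 = (-5*1 - 6*(-1/8))*3090 = (-5 + 3/4)*3090 = -17/4*3090 = -26265/2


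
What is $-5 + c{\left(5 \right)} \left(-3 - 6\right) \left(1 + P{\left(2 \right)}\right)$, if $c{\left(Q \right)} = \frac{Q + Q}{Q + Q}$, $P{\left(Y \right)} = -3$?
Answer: $13$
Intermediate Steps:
$c{\left(Q \right)} = 1$ ($c{\left(Q \right)} = \frac{2 Q}{2 Q} = 2 Q \frac{1}{2 Q} = 1$)
$-5 + c{\left(5 \right)} \left(-3 - 6\right) \left(1 + P{\left(2 \right)}\right) = -5 + 1 \left(-3 - 6\right) \left(1 - 3\right) = -5 + 1 \left(\left(-9\right) \left(-2\right)\right) = -5 + 1 \cdot 18 = -5 + 18 = 13$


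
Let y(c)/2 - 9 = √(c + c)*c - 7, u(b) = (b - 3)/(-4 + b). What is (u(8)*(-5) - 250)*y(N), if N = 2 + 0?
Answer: -3075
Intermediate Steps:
u(b) = (-3 + b)/(-4 + b)
N = 2
y(c) = 4 + 2*√2*c^(3/2) (y(c) = 18 + 2*(√(c + c)*c - 7) = 18 + 2*(√(2*c)*c - 7) = 18 + 2*((√2*√c)*c - 7) = 18 + 2*(√2*c^(3/2) - 7) = 18 + 2*(-7 + √2*c^(3/2)) = 18 + (-14 + 2*√2*c^(3/2)) = 4 + 2*√2*c^(3/2))
(u(8)*(-5) - 250)*y(N) = (((-3 + 8)/(-4 + 8))*(-5) - 250)*(4 + 2*√2*2^(3/2)) = ((5/4)*(-5) - 250)*(4 + 2*√2*(2*√2)) = (((¼)*5)*(-5) - 250)*(4 + 8) = ((5/4)*(-5) - 250)*12 = (-25/4 - 250)*12 = -1025/4*12 = -3075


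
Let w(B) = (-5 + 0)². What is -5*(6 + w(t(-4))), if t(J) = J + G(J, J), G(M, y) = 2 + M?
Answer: -155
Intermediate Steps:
t(J) = 2 + 2*J (t(J) = J + (2 + J) = 2 + 2*J)
w(B) = 25 (w(B) = (-5)² = 25)
-5*(6 + w(t(-4))) = -5*(6 + 25) = -5*31 = -155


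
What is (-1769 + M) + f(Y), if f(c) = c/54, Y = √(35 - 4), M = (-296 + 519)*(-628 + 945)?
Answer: 68922 + √31/54 ≈ 68922.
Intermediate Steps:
M = 70691 (M = 223*317 = 70691)
Y = √31 ≈ 5.5678
f(c) = c/54 (f(c) = c*(1/54) = c/54)
(-1769 + M) + f(Y) = (-1769 + 70691) + √31/54 = 68922 + √31/54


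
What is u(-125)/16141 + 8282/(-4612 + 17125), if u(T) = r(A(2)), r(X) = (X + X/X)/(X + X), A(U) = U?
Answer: 534756587/807889332 ≈ 0.66192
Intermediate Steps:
r(X) = (1 + X)/(2*X) (r(X) = (X + 1)/((2*X)) = (1 + X)*(1/(2*X)) = (1 + X)/(2*X))
u(T) = 3/4 (u(T) = (1/2)*(1 + 2)/2 = (1/2)*(1/2)*3 = 3/4)
u(-125)/16141 + 8282/(-4612 + 17125) = (3/4)/16141 + 8282/(-4612 + 17125) = (3/4)*(1/16141) + 8282/12513 = 3/64564 + 8282*(1/12513) = 3/64564 + 8282/12513 = 534756587/807889332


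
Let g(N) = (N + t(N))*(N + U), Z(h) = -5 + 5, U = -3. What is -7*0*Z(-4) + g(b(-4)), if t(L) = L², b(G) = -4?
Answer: -84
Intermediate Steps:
Z(h) = 0
g(N) = (-3 + N)*(N + N²) (g(N) = (N + N²)*(N - 3) = (N + N²)*(-3 + N) = (-3 + N)*(N + N²))
-7*0*Z(-4) + g(b(-4)) = -7*0*0 - 4*(-3 + (-4)² - 2*(-4)) = -0 - 4*(-3 + 16 + 8) = -7*0 - 4*21 = 0 - 84 = -84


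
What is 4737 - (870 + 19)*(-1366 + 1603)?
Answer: -205956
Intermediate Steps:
4737 - (870 + 19)*(-1366 + 1603) = 4737 - 889*237 = 4737 - 1*210693 = 4737 - 210693 = -205956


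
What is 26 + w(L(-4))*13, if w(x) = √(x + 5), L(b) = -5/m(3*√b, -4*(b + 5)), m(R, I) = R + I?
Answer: 26 + √(3640 + 390*I)/2 ≈ 56.209 + 1.6137*I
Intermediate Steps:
m(R, I) = I + R
L(b) = -5/(-20 - 4*b + 3*√b) (L(b) = -5/(-4*(b + 5) + 3*√b) = -5/(-4*(5 + b) + 3*√b) = -5/((-20 - 4*b) + 3*√b) = -5/(-20 - 4*b + 3*√b))
w(x) = √(5 + x)
26 + w(L(-4))*13 = 26 + √(5 + 5/(20 - 6*I + 4*(-4)))*13 = 26 + √(5 + 5/(20 - 6*I - 16))*13 = 26 + √(5 + 5/(4 - 6*I))*13 = 26 + √(5 + 5*((4 + 6*I)/52))*13 = 26 + √(5 + 5*(4 + 6*I)/52)*13 = 26 + 13*√(5 + 5*(4 + 6*I)/52)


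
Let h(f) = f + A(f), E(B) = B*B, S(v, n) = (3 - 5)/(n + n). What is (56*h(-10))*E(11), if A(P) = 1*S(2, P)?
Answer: -335412/5 ≈ -67082.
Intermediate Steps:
S(v, n) = -1/n (S(v, n) = -2*1/(2*n) = -1/n)
E(B) = B**2
A(P) = -1/P (A(P) = 1*(-1/P) = -1/P)
h(f) = f - 1/f
(56*h(-10))*E(11) = (56*(-10 - 1/(-10)))*11**2 = (56*(-10 - 1*(-1/10)))*121 = (56*(-10 + 1/10))*121 = (56*(-99/10))*121 = -2772/5*121 = -335412/5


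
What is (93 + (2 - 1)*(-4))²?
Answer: 7921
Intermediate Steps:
(93 + (2 - 1)*(-4))² = (93 + 1*(-4))² = (93 - 4)² = 89² = 7921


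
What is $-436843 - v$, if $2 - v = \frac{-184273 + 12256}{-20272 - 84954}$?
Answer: $- \frac{45967279953}{105226} \approx -4.3684 \cdot 10^{5}$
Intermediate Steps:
$v = \frac{38435}{105226}$ ($v = 2 - \frac{-184273 + 12256}{-20272 - 84954} = 2 - - \frac{172017}{-105226} = 2 - \left(-172017\right) \left(- \frac{1}{105226}\right) = 2 - \frac{172017}{105226} = \frac{38435}{105226} \approx 0.36526$)
$-436843 - v = -436843 - \frac{38435}{105226} = - \frac{45967279953}{105226}$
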